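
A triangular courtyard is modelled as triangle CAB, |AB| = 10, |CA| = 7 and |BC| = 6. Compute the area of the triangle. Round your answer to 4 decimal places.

Semiperimeter s = (10 + 6 + 7)/2 = 11.5.
Heron's formula: area = √(11.5·1.5·5.5·4.5) ≈ 20.662.

20.6625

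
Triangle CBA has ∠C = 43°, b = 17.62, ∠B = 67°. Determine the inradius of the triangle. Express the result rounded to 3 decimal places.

The third angle is ∠A = 180° − ∠C − ∠B = 70.00°.
Law of sines: c = b·sin C/sin B ≈ 13.055.
Law of sines: a = b·sin A/sin B ≈ 17.987.
Area = ½·b·c·sin A ≈ 108.07.
Semiperimeter s = (13.055+17.62+17.987)/2 = 24.331.
Inradius = area/s = 108.07/24.331 ≈ 4.4419.

4.442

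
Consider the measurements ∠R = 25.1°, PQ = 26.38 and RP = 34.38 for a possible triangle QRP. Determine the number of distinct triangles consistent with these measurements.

2

RP·sin R = 34.38·sin(25.1°) ≈ 14.58.
Since RP sin R < PQ < RP (14.58 < 26.38 < 34.38), two triangles exist.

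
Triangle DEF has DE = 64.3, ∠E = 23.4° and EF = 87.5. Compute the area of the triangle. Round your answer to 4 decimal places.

Area = ½·DE·EF·sin E ≈ 1117.2.

area ≈ 1117.2267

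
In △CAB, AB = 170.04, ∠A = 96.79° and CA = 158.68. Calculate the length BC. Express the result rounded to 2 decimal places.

245.91

By the law of cosines, BC² = CA² + AB² − 2·CA·AB·cos A = 60473, so BC ≈ 245.91.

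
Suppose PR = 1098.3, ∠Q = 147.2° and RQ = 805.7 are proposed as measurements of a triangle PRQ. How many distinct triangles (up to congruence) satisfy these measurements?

1

RQ·sin Q = 805.7·sin(147.2°) ≈ 436.5.
Since ∠Q is not acute, a triangle exists only if PR > RQ; here PR > RQ, so there is exactly one triangle.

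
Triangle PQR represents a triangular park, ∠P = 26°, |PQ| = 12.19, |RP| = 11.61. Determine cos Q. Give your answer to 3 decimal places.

By the law of cosines, |QR|² = |RP|² + |PQ|² − 2·|RP|·|PQ|·cos P = 28.983, so |QR| ≈ 5.3836.
Law of cosines again: cos Q = (|PQ|² + |QR|² − |RP|²)/(2·|PQ|·|QR|) ≈ 0.32599, so ∠Q ≈ 70.97°.

0.326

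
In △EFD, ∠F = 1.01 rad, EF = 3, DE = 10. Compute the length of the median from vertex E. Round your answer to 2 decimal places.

4.77

Law of sines: sin D = EF·sin F/DE ≈ 0.25405.
Since DE ≥ EF, only the acute value applies: ∠D ≈ 0.257 rad.
Then ∠E = π − ∠F − ∠D ≈ 1.875 rad.
Law of sines gives FD = DE·sin E/sin F ≈ 11.267.
Median from E: ½√(2·DE² + 2·EF² − FD²) ≈ 4.7708.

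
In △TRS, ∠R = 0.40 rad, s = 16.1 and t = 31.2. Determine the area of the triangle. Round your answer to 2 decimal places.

Area = ½·s·t·sin R ≈ 97.806.

area ≈ 97.81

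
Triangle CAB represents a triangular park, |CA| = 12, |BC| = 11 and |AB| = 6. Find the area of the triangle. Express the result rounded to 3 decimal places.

area ≈ 32.840

Semiperimeter s = (6 + 11 + 12)/2 = 14.5.
Heron's formula: area = √(14.5·8.5·3.5·2.5) ≈ 32.84.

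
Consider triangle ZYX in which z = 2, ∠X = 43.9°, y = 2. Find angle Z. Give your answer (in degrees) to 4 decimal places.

68.0500

By the law of cosines, x² = z² + y² − 2·z·y·cos X = 2.2356, so x ≈ 1.4952.
Law of cosines again: cos Z = (y² + x² − z²)/(2·y·x) ≈ 0.37380, so ∠Z ≈ 68.05°.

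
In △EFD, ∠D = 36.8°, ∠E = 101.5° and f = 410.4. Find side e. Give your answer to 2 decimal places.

604.54

The third angle is ∠F = 180° − ∠D − ∠E = 41.70°.
Law of sines: e = f·sin E/sin F ≈ 604.54.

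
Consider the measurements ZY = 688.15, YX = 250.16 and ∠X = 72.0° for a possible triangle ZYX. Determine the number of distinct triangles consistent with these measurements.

YX·sin X = 250.16·sin(72.0°) ≈ 237.9.
Since ZY ≥ YX, exactly one triangle exists.

1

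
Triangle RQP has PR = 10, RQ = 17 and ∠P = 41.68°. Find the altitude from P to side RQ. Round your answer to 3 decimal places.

Law of sines: sin Q = PR·sin P/RQ ≈ 0.39116.
Since RQ ≥ PR, only the acute value applies: ∠Q ≈ 23.03°.
Then ∠R = 180° − ∠P − ∠Q ≈ 115.29°.
Law of sines gives QP = RQ·sin R/sin P ≈ 23.114.
Area = ½·RQ·PR·sin R ≈ 76.851.
The altitude from P has length 2·area/RQ ≈ 9.0413.

h_P ≈ 9.041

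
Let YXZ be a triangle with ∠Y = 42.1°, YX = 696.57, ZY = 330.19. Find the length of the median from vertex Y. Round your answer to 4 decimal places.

483.6178

By the law of cosines, XZ² = ZY² + YX² − 2·ZY·YX·cos Y = 2.5293e+05, so XZ ≈ 502.92.
Median from Y: ½√(2·ZY² + 2·YX² − XZ²) ≈ 483.62.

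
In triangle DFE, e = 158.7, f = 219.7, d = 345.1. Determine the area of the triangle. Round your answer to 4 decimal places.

Semiperimeter s = (345.1 + 219.7 + 158.7)/2 = 361.75.
Heron's formula: area = √(361.75·16.65·142.05·203.05) ≈ 13181.

area ≈ 13180.5491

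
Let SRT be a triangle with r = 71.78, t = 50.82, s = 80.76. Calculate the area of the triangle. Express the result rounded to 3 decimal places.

area ≈ 1798.549

Semiperimeter p = (80.76 + 71.78 + 50.82)/2 = 101.68.
Heron's formula: area = √(101.68·20.92·29.9·50.86) ≈ 1798.5.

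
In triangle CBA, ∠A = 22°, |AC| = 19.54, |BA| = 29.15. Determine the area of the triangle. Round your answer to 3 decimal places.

area ≈ 106.686

Area = ½·|BA|·|AC|·sin A ≈ 106.69.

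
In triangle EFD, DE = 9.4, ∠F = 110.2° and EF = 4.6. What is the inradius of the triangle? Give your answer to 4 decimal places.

1.4060

Law of sines: sin D = EF·sin F/DE ≈ 0.45926.
Since DE ≥ EF, only the acute value applies: ∠D ≈ 27.34°.
Then ∠E = 180° − ∠F − ∠D ≈ 42.46°.
Law of sines gives FD = DE·sin E/sin F ≈ 6.7617.
Area = ½·DE·EF·sin E ≈ 14.595.
Semiperimeter s = (6.7617+9.4+4.6)/2 = 10.381.
Inradius = area/s = 14.595/10.381 ≈ 1.406.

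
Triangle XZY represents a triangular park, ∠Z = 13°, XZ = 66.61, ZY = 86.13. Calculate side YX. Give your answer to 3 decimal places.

By the law of cosines, YX² = XZ² + ZY² − 2·XZ·ZY·cos Z = 675.11, so YX ≈ 25.983.

25.983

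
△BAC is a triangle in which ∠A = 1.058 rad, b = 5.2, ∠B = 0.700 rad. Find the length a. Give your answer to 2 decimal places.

7.03

The third angle is ∠C = π − ∠B − ∠A = 1.384 rad.
Law of sines: a = b·sin A/sin B ≈ 7.0336.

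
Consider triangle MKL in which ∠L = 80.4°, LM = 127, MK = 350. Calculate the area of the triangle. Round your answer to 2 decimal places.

Law of sines: sin K = LM·sin L/MK ≈ 0.35778.
Since MK ≥ LM, only the acute value applies: ∠K ≈ 20.96°.
Then ∠M = 180° − ∠L − ∠K ≈ 78.64°.
Law of sines gives KL = MK·sin M/sin L ≈ 348.01.
Area = ½·MK·LM·sin M ≈ 21789.

area ≈ 21789.31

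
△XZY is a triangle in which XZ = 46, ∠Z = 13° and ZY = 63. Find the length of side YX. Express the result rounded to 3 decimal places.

By the law of cosines, YX² = XZ² + ZY² − 2·XZ·ZY·cos Z = 437.55, so YX ≈ 20.918.

20.918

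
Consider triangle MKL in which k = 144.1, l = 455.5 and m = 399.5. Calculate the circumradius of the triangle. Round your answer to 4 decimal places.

R ≈ 234.3413

By the law of cosines, cos M = (k² + l² − m²) / (2·k·l) ≈ 0.52291, so ∠M ≈ 58.47°.
Circumradius = m/(2 sin M) ≈ 234.34.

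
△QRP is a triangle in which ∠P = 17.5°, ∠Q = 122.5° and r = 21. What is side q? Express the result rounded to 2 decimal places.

The third angle is ∠R = 180° − ∠P − ∠Q = 40.00°.
Law of sines: q = r·sin Q/sin R ≈ 27.554.

27.55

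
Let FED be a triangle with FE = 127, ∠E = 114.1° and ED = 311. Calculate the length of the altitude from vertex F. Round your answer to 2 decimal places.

115.93

By the law of cosines, DF² = FE² + ED² − 2·FE·ED·cos E = 1.4511e+05, so DF ≈ 380.93.
Area = ½·FE·ED·sin E ≈ 18027.
The altitude from F has length 2·area/ED ≈ 115.93.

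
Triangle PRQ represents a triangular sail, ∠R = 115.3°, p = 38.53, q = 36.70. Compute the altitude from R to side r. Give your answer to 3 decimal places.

h_R ≈ 20.113

By the law of cosines, r² = q² + p² − 2·q·p·cos R = 4040.1, so r ≈ 63.561.
Area = ½·q·p·sin R ≈ 639.21.
The altitude from R has length 2·area/r ≈ 20.113.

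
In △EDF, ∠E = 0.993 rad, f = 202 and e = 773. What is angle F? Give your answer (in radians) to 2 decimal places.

0.22

Law of sines: sin F = f·sin E/e ≈ 0.21890.
Since e ≥ f, only the acute value applies: ∠F ≈ 0.221 rad.
Then ∠D = π − ∠E − ∠F ≈ 1.928 rad.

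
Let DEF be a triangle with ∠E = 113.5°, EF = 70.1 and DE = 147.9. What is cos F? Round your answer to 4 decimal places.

By the law of cosines, FD² = DE² + EF² − 2·DE·EF·cos E = 35057, so FD ≈ 187.23.
Law of cosines again: cos F = (EF² + FD² − DE²)/(2·EF·FD) ≈ 0.68938, so ∠F ≈ 46.42°.

0.6894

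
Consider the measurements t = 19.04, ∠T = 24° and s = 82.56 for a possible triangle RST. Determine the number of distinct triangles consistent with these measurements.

0

s·sin T = 82.56·sin(24°) ≈ 33.58.
Since t = 19.04 < 33.58 = s sin T, no triangle exists.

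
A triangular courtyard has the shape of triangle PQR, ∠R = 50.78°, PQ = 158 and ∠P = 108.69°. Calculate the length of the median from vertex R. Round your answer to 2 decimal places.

m_R ≈ 122.38

The third angle is ∠Q = 180° − ∠R − ∠P = 20.53°.
Law of sines: QR = PQ·sin P/sin R ≈ 193.19.
Law of sines: RP = PQ·sin Q/sin R ≈ 71.523.
Median from R: ½√(2·QR² + 2·RP² − PQ²) ≈ 122.38.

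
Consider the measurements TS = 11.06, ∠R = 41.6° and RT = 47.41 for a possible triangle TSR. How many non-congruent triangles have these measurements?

RT·sin R = 47.41·sin(41.6°) ≈ 31.48.
Since TS = 11.06 < 31.48 = RT sin R, no triangle exists.

0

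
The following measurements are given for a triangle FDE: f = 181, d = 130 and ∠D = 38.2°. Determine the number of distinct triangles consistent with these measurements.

2

f·sin D = 181·sin(38.2°) ≈ 111.9.
Since f sin D < d < f (111.9 < 130 < 181), two triangles exist.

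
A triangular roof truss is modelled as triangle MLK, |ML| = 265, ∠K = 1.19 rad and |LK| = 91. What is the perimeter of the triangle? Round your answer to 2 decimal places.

perimeter ≈ 640.99

Law of sines: sin M = |LK|·sin K/|ML| ≈ 0.31880.
Since |ML| ≥ |LK|, only the acute value applies: ∠M ≈ 0.324 rad.
Then ∠L = π − ∠K − ∠M ≈ 1.627 rad.
Law of sines gives |KM| = |ML|·sin L/sin K ≈ 284.99.
Semiperimeter s = (91+284.99+265)/2 = 320.5.
Perimeter = 91 + 284.99 + 265 = 640.99.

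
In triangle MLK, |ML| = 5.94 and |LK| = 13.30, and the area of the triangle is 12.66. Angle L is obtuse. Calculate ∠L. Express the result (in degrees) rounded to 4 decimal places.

∠L ≈ 161.3069°

From area = ½·|ML|·|LK|·sin L, we get sin L = 2·area/(|ML|·|LK|) ≈ 0.32050.
Taking the obtuse solution, ∠L ≈ 161.31°.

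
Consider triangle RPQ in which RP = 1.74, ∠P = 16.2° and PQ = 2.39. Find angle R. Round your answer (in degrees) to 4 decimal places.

∠R ≈ 129.7774°

By the law of cosines, QR² = RP² + PQ² − 2·RP·PQ·cos P = 0.75275, so QR ≈ 0.86761.
Law of cosines again: cos R = (QR² + RP² − PQ²)/(2·QR·RP) ≈ -0.63981, so ∠R ≈ 129.78°.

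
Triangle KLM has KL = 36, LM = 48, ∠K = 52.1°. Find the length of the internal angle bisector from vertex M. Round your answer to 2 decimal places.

Law of sines: sin M = KL·sin K/LM ≈ 0.59181.
Since LM ≥ KL, only the acute value applies: ∠M ≈ 36.29°.
Then ∠L = 180° − ∠K − ∠M ≈ 91.61°.
Law of sines gives MK = LM·sin L/sin K ≈ 60.806.
The bisector from M has length 2·LM·MK·cos(∠M/2)/(LM+MK) ≈ 50.982.

50.98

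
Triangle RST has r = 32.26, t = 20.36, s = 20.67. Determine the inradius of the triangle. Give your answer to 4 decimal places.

5.5795

Semiperimeter p = (32.26 + 20.67 + 20.36)/2 = 36.645.
Heron's formula: area = √(36.645·4.385·15.975·16.285) ≈ 204.46.
Inradius = area/p = 204.46/36.645 ≈ 5.5795.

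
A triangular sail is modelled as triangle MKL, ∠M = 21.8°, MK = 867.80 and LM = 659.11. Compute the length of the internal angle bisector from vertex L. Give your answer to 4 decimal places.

249.3262

By the law of cosines, KL² = LM² + MK² − 2·LM·MK·cos M = 1.2536e+05, so KL ≈ 354.06.
Law of cosines again: cos L = (KL² + LM² − MK²)/(2·KL·LM) ≈ -0.41414, so ∠L ≈ 114.46°.
The bisector from L has length 2·KL·LM·cos(∠L/2)/(KL+LM) ≈ 249.33.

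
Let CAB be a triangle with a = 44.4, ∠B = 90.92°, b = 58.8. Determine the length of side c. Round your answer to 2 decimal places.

37.84

Law of sines: sin A = a·sin B/b ≈ 0.75500.
Since b ≥ a, only the acute value applies: ∠A ≈ 49.03°.
Then ∠C = 180° − ∠B − ∠A ≈ 40.05°.
Law of sines gives c = b·sin C/sin B ≈ 37.843.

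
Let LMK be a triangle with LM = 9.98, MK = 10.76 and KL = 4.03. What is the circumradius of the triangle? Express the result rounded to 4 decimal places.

By the law of cosines, cos L = (KL² + LM² − MK²) / (2·KL·LM) ≈ 0.00079, so ∠L ≈ 89.95°.
Circumradius = MK/(2 sin L) ≈ 5.38.

R ≈ 5.3800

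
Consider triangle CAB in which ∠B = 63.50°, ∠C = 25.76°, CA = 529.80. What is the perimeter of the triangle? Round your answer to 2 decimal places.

1379.03

The third angle is ∠A = 180° − ∠B − ∠C = 90.74°.
Law of sines: AB = CA·sin C/sin B ≈ 257.28.
Law of sines: BC = CA·sin A/sin B ≈ 591.95.
Semiperimeter s = (257.28+591.95+529.8)/2 = 689.52.
Perimeter = 257.28 + 591.95 + 529.8 = 1379.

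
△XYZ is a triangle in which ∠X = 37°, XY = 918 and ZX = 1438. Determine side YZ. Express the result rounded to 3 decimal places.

895.565

By the law of cosines, YZ² = ZX² + XY² − 2·ZX·XY·cos X = 8.0204e+05, so YZ ≈ 895.56.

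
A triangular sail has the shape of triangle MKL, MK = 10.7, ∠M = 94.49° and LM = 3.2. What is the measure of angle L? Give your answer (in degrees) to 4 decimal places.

By the law of cosines, KL² = LM² + MK² − 2·LM·MK·cos M = 130.09, so KL ≈ 11.406.
Law of cosines again: cos L = (KL² + LM² − MK²)/(2·KL·LM) ≈ 0.35400, so ∠L ≈ 69.27°.

69.2677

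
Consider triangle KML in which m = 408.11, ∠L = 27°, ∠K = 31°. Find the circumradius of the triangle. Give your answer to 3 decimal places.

The third angle is ∠M = 180° − ∠L − ∠K = 122.00°.
Law of sines: k = m·sin K/sin M ≈ 247.85.
Law of sines: l = m·sin L/sin M ≈ 218.48.
Circumradius = m/(2 sin M) ≈ 240.62.

R ≈ 240.617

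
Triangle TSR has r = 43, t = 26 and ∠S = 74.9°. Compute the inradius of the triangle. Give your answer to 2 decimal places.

By the law of cosines, s² = r² + t² − 2·r·t·cos S = 1942.5, so s ≈ 44.074.
Area = ½·r·t·sin S ≈ 539.7.
Semiperimeter p = (26+44.074+43)/2 = 56.537.
Inradius = area/p = 539.7/56.537 ≈ 9.546.

9.55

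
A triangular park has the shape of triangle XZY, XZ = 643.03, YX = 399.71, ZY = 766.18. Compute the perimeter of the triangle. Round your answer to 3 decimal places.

perimeter ≈ 1808.920

Perimeter = 766.18 + 399.71 + 643.03 = 1808.9.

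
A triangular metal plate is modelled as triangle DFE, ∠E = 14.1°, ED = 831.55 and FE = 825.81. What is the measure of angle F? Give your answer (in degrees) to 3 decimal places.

By the law of cosines, DF² = FE² + ED² − 2·FE·ED·cos E = 41411, so DF ≈ 203.5.
Law of cosines again: cos F = (DF² + FE² − ED²)/(2·DF·FE) ≈ 0.09491, so ∠F ≈ 84.55°.

84.554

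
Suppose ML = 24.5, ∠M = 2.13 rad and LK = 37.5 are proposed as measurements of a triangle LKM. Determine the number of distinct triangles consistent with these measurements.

ML·sin M = 24.5·sin(2.13 rad) ≈ 20.77.
Since ∠M is not acute, a triangle exists only if LK > ML; here LK > ML, so there is exactly one triangle.

1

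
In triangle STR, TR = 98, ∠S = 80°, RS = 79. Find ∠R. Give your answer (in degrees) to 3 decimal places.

47.451

Law of sines: sin T = RS·sin S/TR ≈ 0.79388.
Since TR ≥ RS, only the acute value applies: ∠T ≈ 52.55°.
Then ∠R = 180° − ∠S − ∠T ≈ 47.45°.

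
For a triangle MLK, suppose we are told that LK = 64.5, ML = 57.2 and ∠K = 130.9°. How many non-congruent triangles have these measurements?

0

LK·sin K = 64.5·sin(130.9°) ≈ 48.75.
Since ∠K is not acute, a triangle exists only if ML > LK; here ML ≤ LK, so there is no triangle.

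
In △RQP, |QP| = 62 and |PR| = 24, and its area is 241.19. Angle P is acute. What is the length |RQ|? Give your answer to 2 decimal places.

40.06

From area = ½·|QP|·|PR|·sin P, we get sin P = 2·area/(|QP|·|PR|) ≈ 0.32418.
Taking the acute solution, ∠P ≈ 18.92°.
Law of cosines then gives |RQ| ≈ 40.059.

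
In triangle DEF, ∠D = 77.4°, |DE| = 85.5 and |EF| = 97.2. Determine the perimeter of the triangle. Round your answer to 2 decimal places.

Law of sines: sin F = |DE|·sin D/|EF| ≈ 0.85845.
Since |EF| ≥ |DE|, only the acute value applies: ∠F ≈ 59.14°.
Then ∠E = 180° − ∠D − ∠F ≈ 43.46°.
Law of sines gives |FD| = |EF|·sin E/sin D ≈ 68.506.
Semiperimeter s = (97.2+68.506+85.5)/2 = 125.6.
Perimeter = 97.2 + 68.506 + 85.5 = 251.21.

perimeter ≈ 251.21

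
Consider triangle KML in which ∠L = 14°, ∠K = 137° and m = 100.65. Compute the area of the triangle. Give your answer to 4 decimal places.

The third angle is ∠M = 180° − ∠L − ∠K = 29.00°.
Law of sines: k = m·sin K/sin M ≈ 141.59.
Law of sines: l = m·sin L/sin M ≈ 50.225.
Area = ½·m·k·sin L ≈ 1723.8.

area ≈ 1723.7919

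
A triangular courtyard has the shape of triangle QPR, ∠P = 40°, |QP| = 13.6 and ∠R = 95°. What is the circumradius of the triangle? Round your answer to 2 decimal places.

6.83

The third angle is ∠Q = 180° − ∠P − ∠R = 45.00°.
Law of sines: |PR| = |QP|·sin Q/sin R ≈ 9.6534.
Law of sines: |RQ| = |QP|·sin P/sin R ≈ 8.7753.
Circumradius = |QP|/(2 sin R) ≈ 6.826.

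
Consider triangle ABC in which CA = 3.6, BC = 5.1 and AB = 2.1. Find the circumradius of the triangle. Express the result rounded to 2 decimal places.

3.11

By the law of cosines, cos A = (CA² + AB² − BC²) / (2·CA·AB) ≈ -0.57143, so ∠A ≈ 124.85°.
Circumradius = BC/(2 sin A) ≈ 3.1073.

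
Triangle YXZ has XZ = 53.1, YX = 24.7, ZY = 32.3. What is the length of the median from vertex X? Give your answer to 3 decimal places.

Median from X: ½√(2·YX² + 2·XZ² − ZY²) ≈ 38.132.

m_X ≈ 38.132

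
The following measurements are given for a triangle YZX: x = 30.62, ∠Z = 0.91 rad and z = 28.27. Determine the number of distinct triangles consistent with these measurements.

2

x·sin Z = 30.62·sin(0.91 rad) ≈ 24.17.
Since x sin Z < z < x (24.17 < 28.27 < 30.62), two triangles exist.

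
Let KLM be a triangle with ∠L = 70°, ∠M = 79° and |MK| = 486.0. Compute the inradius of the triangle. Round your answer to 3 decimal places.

r ≈ 100.851

The third angle is ∠K = 180° − ∠L − ∠M = 31.00°.
Law of sines: |LM| = |MK|·sin K/sin L ≈ 266.37.
Law of sines: |KL| = |MK|·sin M/sin L ≈ 507.69.
Area = ½·|MK|·|LM|·sin M ≈ 63539.
Semiperimeter s = (266.37+486+507.69)/2 = 630.03.
Inradius = area/s = 63539/630.03 ≈ 100.85.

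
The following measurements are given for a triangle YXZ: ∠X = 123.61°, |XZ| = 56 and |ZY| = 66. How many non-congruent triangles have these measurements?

|XZ|·sin X = 56·sin(123.61°) ≈ 46.64.
Since ∠X is not acute, a triangle exists only if |ZY| > |XZ|; here |ZY| > |XZ|, so there is exactly one triangle.

1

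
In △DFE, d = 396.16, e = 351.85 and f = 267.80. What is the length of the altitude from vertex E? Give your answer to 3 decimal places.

Semiperimeter s = (396.16 + 267.8 + 351.85)/2 = 507.91.
Heron's formula: area = √(507.91·111.75·240.11·156.06) ≈ 46115.
The altitude from E has length 2·area/e ≈ 262.13.

h_E ≈ 262.130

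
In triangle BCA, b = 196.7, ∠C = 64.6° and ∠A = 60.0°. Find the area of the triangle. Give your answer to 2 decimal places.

The third angle is ∠B = 180° − ∠C − ∠A = 55.40°.
Law of sines: c = b·sin C/sin B ≈ 215.86.
Law of sines: a = b·sin A/sin B ≈ 206.95.
Area = ½·b·c·sin A ≈ 18386.

18385.97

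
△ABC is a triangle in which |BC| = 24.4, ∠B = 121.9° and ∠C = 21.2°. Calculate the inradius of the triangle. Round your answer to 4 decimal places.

The third angle is ∠A = 180° − ∠B − ∠C = 36.90°.
Law of sines: |CA| = |BC|·sin B/sin A ≈ 34.501.
Law of sines: |AB| = |BC|·sin C/sin A ≈ 14.696.
Area = ½·|BC|·|CA|·sin C ≈ 152.21.
Semiperimeter s = (24.4+34.501+14.696)/2 = 36.798.
Inradius = area/s = 152.21/36.798 ≈ 4.1364.

r ≈ 4.1364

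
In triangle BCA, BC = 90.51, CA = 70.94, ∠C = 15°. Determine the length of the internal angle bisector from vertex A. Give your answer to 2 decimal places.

By the law of cosines, AB² = BC² + CA² − 2·BC·CA·cos C = 820.55, so AB ≈ 28.645.
Law of cosines again: cos A = (CA² + AB² − BC²)/(2·CA·AB) ≈ -0.57552, so ∠A ≈ 125.14°.
The bisector from A has length 2·CA·AB·cos(∠A/2)/(CA+AB) ≈ 18.801.

18.80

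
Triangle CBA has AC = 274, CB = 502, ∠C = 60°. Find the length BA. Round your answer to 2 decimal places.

435.35

By the law of cosines, BA² = AC² + CB² − 2·AC·CB·cos C = 1.8953e+05, so BA ≈ 435.35.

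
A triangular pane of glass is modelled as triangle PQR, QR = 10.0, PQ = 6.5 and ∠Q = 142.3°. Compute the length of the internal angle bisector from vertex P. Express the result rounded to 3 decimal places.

9.002

By the law of cosines, RP² = PQ² + QR² − 2·PQ·QR·cos Q = 245.11, so RP ≈ 15.656.
Law of cosines again: cos P = (RP² + PQ² − QR²)/(2·RP·PQ) ≈ 0.92056, so ∠P ≈ 22.99°.
The bisector from P has length 2·RP·PQ·cos(∠P/2)/(RP+PQ) ≈ 9.0018.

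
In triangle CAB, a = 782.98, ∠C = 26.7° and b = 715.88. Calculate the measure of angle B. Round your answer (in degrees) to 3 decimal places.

∠B ≈ 65.967°

By the law of cosines, c² = a² + b² − 2·a·b·cos C = 1.2404e+05, so c ≈ 352.19.
Law of cosines again: cos B = (c² + a² − b²)/(2·c·a) ≈ 0.40726, so ∠B ≈ 65.97°.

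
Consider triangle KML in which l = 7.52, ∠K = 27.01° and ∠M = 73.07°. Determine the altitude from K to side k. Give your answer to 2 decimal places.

The third angle is ∠L = 180° − ∠K − ∠M = 79.92°.
Law of sines: k = l·sin K/sin L ≈ 3.4687.
Law of sines: m = l·sin M/sin L ≈ 7.3069.
Area = ½·l·k·sin M ≈ 12.477.
The altitude from K has length 2·area/k ≈ 7.1941.

h_K ≈ 7.19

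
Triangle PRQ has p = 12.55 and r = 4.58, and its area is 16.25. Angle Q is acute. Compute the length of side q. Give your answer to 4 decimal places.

From area = ½·p·r·sin Q, we get sin Q = 2·area/(p·r) ≈ 0.56542.
Taking the acute solution, ∠Q ≈ 34.43°.
Law of cosines then gives q ≈ 9.1467.

9.1467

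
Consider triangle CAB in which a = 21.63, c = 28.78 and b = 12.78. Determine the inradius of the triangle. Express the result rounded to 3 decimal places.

Semiperimeter s = (28.78 + 21.63 + 12.78)/2 = 31.595.
Heron's formula: area = √(31.595·2.815·9.965·18.815) ≈ 129.13.
Inradius = area/s = 129.13/31.595 ≈ 4.0872.

4.087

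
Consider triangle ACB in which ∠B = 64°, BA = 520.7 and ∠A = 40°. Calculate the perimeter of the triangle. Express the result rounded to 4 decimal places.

The third angle is ∠C = 180° − ∠B − ∠A = 76.00°.
Law of sines: CB = BA·sin A/sin C ≈ 344.95.
Law of sines: AC = BA·sin B/sin C ≈ 482.33.
Semiperimeter s = (344.95+520.7+482.33)/2 = 673.99.
Perimeter = 344.95 + 520.7 + 482.33 = 1348.

perimeter ≈ 1347.9752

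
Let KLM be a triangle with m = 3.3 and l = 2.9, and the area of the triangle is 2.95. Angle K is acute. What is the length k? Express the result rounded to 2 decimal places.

From area = ½·l·m·sin K, we get sin K = 2·area/(l·m) ≈ 0.61651.
Taking the acute solution, ∠K ≈ 38.06°.
Law of cosines then gives k ≈ 2.0567.

2.06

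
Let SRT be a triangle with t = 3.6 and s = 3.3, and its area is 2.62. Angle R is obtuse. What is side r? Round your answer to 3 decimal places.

6.721

From area = ½·t·s·sin R, we get sin R = 2·area/(t·s) ≈ 0.44108.
Taking the obtuse solution, ∠R ≈ 153.83°.
Law of cosines then gives r ≈ 6.7212.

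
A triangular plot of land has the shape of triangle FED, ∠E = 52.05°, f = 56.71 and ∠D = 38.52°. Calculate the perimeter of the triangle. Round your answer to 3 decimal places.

136.751

The third angle is ∠F = 180° − ∠E − ∠D = 89.43°.
Law of sines: e = f·sin E/sin F ≈ 44.721.
Law of sines: d = f·sin D/sin F ≈ 35.32.
Semiperimeter s = (56.71+44.721+35.32)/2 = 68.375.
Perimeter = 56.71 + 44.721 + 35.32 = 136.75.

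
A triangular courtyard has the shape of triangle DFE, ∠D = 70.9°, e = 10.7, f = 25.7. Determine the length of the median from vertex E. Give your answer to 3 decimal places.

24.477

By the law of cosines, d² = f² + e² − 2·f·e·cos D = 595.02, so d ≈ 24.393.
Median from E: ½√(2·d² + 2·f² − e²) ≈ 24.477.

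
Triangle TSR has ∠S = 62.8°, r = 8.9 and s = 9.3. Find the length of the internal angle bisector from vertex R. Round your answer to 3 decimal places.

t_R ≈ 7.965

Law of sines: sin R = r·sin S/s ≈ 0.85116.
Since s ≥ r, only the acute value applies: ∠R ≈ 58.34°.
Then ∠T = 180° − ∠S − ∠R ≈ 58.86°.
Law of sines gives t = s·sin T/sin S ≈ 8.9498.
The bisector from R has length 2·t·s·cos(∠R/2)/(t+s) ≈ 7.9648.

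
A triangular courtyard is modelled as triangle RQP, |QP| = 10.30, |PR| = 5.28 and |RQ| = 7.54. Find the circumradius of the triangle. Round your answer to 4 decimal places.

5.3460

By the law of cosines, cos R = (|PR|² + |RQ|² − |QP|²) / (2·|PR|·|RQ|) ≈ -0.26827, so ∠R ≈ 105.56°.
Circumradius = |QP|/(2 sin R) ≈ 5.346.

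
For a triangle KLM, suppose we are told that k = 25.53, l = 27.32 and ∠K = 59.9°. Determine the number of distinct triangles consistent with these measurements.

2

l·sin K = 27.32·sin(59.9°) ≈ 23.64.
Since l sin K < k < l (23.64 < 25.53 < 27.32), two triangles exist.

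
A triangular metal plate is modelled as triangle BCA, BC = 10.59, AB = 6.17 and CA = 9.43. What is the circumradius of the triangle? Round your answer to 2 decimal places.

By the law of cosines, cos B = (AB² + BC² − CA²) / (2·AB·BC) ≈ 0.46902, so ∠B ≈ 62.03°.
Circumradius = CA/(2 sin B) ≈ 5.3386.

R ≈ 5.34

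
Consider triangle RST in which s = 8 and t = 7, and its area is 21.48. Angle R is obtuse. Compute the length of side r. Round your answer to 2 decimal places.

From area = ½·s·t·sin R, we get sin R = 2·area/(s·t) ≈ 0.76714.
Taking the obtuse solution, ∠R ≈ 129.90°.
Law of cosines then gives r ≈ 13.596.

13.60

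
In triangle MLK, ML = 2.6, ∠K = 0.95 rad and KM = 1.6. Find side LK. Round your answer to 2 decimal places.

3.18

Law of sines: sin L = KM·sin K/ML ≈ 0.50056.
Since ML ≥ KM, only the acute value applies: ∠L ≈ 0.524 rad.
Then ∠M = π − ∠K − ∠L ≈ 1.667 rad.
Law of sines gives LK = ML·sin M/sin K ≈ 3.1815.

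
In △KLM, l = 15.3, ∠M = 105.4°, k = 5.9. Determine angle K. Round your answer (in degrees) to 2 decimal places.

18.64

By the law of cosines, m² = k² + l² − 2·k·l·cos M = 316.84, so m ≈ 17.8.
Law of cosines again: cos K = (l² + m² − k²)/(2·l·m) ≈ 0.94757, so ∠K ≈ 18.64°.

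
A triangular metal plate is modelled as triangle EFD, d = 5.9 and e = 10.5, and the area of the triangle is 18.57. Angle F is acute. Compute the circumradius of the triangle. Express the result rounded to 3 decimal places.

R ≈ 5.650

From area = ½·d·e·sin F, we get sin F = 2·area/(d·e) ≈ 0.59952.
Taking the acute solution, ∠F ≈ 36.84°.
Law of cosines then gives f ≈ 6.7746.
Circumradius = f/(2 sin F) ≈ 5.65.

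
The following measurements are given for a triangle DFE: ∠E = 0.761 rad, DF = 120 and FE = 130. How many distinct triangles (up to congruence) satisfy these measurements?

2

FE·sin E = 130·sin(0.761 rad) ≈ 89.65.
Since FE sin E < DF < FE (89.65 < 120 < 130), two triangles exist.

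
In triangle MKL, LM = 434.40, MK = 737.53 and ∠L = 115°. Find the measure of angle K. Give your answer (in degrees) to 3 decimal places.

∠K ≈ 32.263°

Law of sines: sin K = LM·sin L/MK ≈ 0.53381.
Since MK ≥ LM, only the acute value applies: ∠K ≈ 32.26°.
Then ∠M = 180° − ∠L − ∠K ≈ 32.74°.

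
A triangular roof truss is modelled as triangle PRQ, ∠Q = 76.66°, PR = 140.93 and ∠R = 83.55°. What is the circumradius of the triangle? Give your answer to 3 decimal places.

72.419

The third angle is ∠P = 180° − ∠R − ∠Q = 19.79°.
Law of sines: RQ = PR·sin P/sin Q ≈ 49.038.
Law of sines: QP = PR·sin R/sin Q ≈ 143.92.
Circumradius = PR/(2 sin Q) ≈ 72.419.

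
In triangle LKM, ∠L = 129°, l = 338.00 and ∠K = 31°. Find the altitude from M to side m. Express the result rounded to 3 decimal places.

174.083

The third angle is ∠M = 180° − ∠L − ∠K = 20.00°.
Law of sines: k = l·sin K/sin L ≈ 224.
Law of sines: m = l·sin M/sin L ≈ 148.75.
Area = ½·l·k·sin M ≈ 12948.
The altitude from M has length 2·area/m ≈ 174.08.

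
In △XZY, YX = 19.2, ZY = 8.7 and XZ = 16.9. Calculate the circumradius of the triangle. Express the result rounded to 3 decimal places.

By the law of cosines, cos X = (YX² + XZ² − ZY²) / (2·YX·XZ) ≈ 0.89152, so ∠X ≈ 26.94°.
Circumradius = ZY/(2 sin X) ≈ 9.603.

R ≈ 9.603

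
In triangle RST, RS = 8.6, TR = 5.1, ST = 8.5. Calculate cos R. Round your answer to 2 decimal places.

By the law of cosines, cos R = (TR² + RS² − ST²) / (2·TR·RS) ≈ 0.31601, so ∠R ≈ 71.58°.

0.32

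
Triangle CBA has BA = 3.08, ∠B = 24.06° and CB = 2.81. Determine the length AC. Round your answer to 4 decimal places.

1.2557

By the law of cosines, AC² = CB² + BA² − 2·CB·BA·cos B = 1.5768, so AC ≈ 1.2557.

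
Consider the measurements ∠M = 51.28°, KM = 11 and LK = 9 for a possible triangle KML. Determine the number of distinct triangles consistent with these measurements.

2

KM·sin M = 11·sin(51.28°) ≈ 8.582.
Since KM sin M < LK < KM (8.582 < 9 < 11), two triangles exist.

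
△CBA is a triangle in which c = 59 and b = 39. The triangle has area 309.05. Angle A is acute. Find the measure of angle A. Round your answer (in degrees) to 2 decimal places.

From area = ½·c·b·sin A, we get sin A = 2·area/(c·b) ≈ 0.26862.
Taking the acute solution, ∠A ≈ 15.58°.

15.58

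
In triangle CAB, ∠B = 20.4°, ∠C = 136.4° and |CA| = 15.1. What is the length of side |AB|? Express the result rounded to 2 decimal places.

The third angle is ∠A = 180° − ∠B − ∠C = 23.20°.
Law of sines: |AB| = |CA|·sin C/sin B ≈ 29.874.

29.87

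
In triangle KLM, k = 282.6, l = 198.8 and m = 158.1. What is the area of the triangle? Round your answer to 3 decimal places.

area ≈ 15239.667

Semiperimeter s = (282.6 + 198.8 + 158.1)/2 = 319.75.
Heron's formula: area = √(319.75·37.15·120.95·161.65) ≈ 15240.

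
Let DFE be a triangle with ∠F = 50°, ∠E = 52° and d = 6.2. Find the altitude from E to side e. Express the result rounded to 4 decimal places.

The third angle is ∠D = 180° − ∠F − ∠E = 78.00°.
Law of sines: f = d·sin F/sin D ≈ 4.8556.
Law of sines: e = d·sin E/sin D ≈ 4.9948.
Area = ½·d·f·sin E ≈ 11.861.
The altitude from E has length 2·area/e ≈ 4.7495.

h_E ≈ 4.7495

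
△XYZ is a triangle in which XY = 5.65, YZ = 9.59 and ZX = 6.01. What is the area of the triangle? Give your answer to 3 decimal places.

Semiperimeter s = (9.59 + 6.01 + 5.65)/2 = 10.625.
Heron's formula: area = √(10.625·1.035·4.615·4.975) ≈ 15.89.

area ≈ 15.890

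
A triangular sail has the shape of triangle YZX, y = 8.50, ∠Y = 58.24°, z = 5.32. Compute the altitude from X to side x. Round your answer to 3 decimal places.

Law of sines: sin Z = z·sin Y/y ≈ 0.53216.
Since y ≥ z, only the acute value applies: ∠Z ≈ 32.15°.
Then ∠X = 180° − ∠Y − ∠Z ≈ 89.61°.
Law of sines gives x = y·sin X/sin Y ≈ 9.9967.
Area = ½·y·z·sin X ≈ 22.609.
The altitude from X has length 2·area/x ≈ 4.5234.

4.523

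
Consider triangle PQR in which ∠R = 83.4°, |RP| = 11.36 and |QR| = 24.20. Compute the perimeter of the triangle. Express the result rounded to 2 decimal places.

perimeter ≈ 61.08

By the law of cosines, |PQ|² = |QR|² + |RP|² − 2·|QR|·|RP|·cos R = 651.49, so |PQ| ≈ 25.524.
Semiperimeter s = (24.2+11.36+25.524)/2 = 30.542.
Perimeter = 24.2 + 11.36 + 25.524 = 61.084.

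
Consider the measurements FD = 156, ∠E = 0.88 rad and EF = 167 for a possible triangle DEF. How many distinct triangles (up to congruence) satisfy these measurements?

EF·sin E = 167·sin(0.88 rad) ≈ 128.7.
Since EF sin E < FD < EF (128.7 < 156 < 167), two triangles exist.

2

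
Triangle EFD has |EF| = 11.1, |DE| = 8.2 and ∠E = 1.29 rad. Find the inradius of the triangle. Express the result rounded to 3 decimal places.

r ≈ 2.809

By the law of cosines, |FD|² = |DE|² + |EF|² − 2·|DE|·|EF|·cos E = 140, so |FD| ≈ 11.832.
Area = ½·|DE|·|EF|·sin E ≈ 43.728.
Semiperimeter s = (11.832+8.2+11.1)/2 = 15.566.
Inradius = area/s = 43.728/15.566 ≈ 2.8091.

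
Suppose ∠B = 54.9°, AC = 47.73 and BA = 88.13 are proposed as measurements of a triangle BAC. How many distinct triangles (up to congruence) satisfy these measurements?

BA·sin B = 88.13·sin(54.9°) ≈ 72.1.
Since AC = 47.73 < 72.1 = BA sin B, no triangle exists.

0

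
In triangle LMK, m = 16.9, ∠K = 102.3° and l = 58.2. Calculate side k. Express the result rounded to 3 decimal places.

By the law of cosines, k² = l² + m² − 2·l·m·cos K = 4091.9, so k ≈ 63.968.

63.968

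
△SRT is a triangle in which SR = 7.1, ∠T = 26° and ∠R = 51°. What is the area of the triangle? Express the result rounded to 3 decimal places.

area ≈ 43.538

The third angle is ∠S = 180° − ∠R − ∠T = 103.00°.
Law of sines: RT = SR·sin S/sin T ≈ 15.781.
Law of sines: TS = SR·sin R/sin T ≈ 12.587.
Area = ½·SR·RT·sin R ≈ 43.538.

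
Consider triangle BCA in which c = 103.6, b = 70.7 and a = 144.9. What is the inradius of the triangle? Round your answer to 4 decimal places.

r ≈ 21.4135

Semiperimeter s = (70.7 + 103.6 + 144.9)/2 = 159.6.
Heron's formula: area = √(159.6·88.9·56·14.7) ≈ 3417.6.
Inradius = area/s = 3417.6/159.6 ≈ 21.413.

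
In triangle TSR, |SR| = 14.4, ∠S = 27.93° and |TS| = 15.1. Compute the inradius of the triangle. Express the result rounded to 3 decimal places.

By the law of cosines, |RT|² = |TS|² + |SR|² − 2·|TS|·|SR|·cos S = 51.145, so |RT| ≈ 7.1515.
Area = ½·|TS|·|SR|·sin S ≈ 50.924.
Semiperimeter s = (14.4+7.1515+15.1)/2 = 18.326.
Inradius = area/s = 50.924/18.326 ≈ 2.7788.

2.779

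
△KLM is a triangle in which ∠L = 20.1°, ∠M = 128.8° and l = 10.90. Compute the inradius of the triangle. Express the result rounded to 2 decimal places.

The third angle is ∠K = 180° − ∠L − ∠M = 31.10°.
Law of sines: k = l·sin K/sin L ≈ 16.383.
Law of sines: m = l·sin M/sin L ≈ 24.719.
Area = ½·l·k·sin M ≈ 69.585.
Semiperimeter s = (16.383+10.9+24.719)/2 = 26.001.
Inradius = area/s = 69.585/26.001 ≈ 2.6763.

r ≈ 2.68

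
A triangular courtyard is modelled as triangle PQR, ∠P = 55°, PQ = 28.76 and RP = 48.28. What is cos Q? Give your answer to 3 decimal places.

cos Q ≈ 0.027

By the law of cosines, QR² = RP² + PQ² − 2·RP·PQ·cos P = 1565.2, so QR ≈ 39.563.
Law of cosines again: cos Q = (PQ² + QR² − RP²)/(2·PQ·QR) ≈ 0.02699, so ∠Q ≈ 88.45°.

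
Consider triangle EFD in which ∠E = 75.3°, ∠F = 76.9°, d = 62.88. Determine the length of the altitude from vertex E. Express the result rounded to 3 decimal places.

The third angle is ∠D = 180° − ∠E − ∠F = 27.80°.
Law of sines: e = d·sin E/sin D ≈ 130.41.
Law of sines: f = d·sin F/sin D ≈ 131.32.
Area = ½·d·e·sin F ≈ 3993.4.
The altitude from E has length 2·area/e ≈ 61.244.

h_E ≈ 61.244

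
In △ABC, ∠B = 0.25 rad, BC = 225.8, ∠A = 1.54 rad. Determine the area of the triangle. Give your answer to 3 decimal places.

6159.024

The third angle is ∠C = π − ∠A − ∠B = 1.352 rad.
Law of sines: CA = BC·sin B/sin A ≈ 55.89.
Law of sines: AB = BC·sin C/sin A ≈ 220.5.
Area = ½·BC·CA·sin C ≈ 6159.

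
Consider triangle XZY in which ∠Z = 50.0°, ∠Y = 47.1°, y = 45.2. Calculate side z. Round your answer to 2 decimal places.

47.27

The third angle is ∠X = 180° − ∠Z − ∠Y = 82.90°.
Law of sines: z = y·sin Z/sin Y ≈ 47.267.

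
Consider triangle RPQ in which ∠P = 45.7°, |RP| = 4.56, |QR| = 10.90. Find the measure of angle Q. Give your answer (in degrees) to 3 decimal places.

Law of sines: sin Q = |RP|·sin P/|QR| ≈ 0.29941.
Since |QR| ≥ |RP|, only the acute value applies: ∠Q ≈ 17.42°.
Then ∠R = 180° − ∠P − ∠Q ≈ 116.88°.

17.422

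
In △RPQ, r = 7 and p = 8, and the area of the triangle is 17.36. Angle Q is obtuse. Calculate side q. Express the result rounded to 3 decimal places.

From area = ½·r·p·sin Q, we get sin Q = 2·area/(r·p) ≈ 0.62000.
Taking the obtuse solution, ∠Q ≈ 141.68°.
Law of cosines then gives q ≈ 14.173.

14.173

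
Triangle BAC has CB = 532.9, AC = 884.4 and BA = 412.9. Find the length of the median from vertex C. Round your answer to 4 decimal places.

Median from C: ½√(2·AC² + 2·CB² − BA²) ≈ 700.32.

m_C ≈ 700.3223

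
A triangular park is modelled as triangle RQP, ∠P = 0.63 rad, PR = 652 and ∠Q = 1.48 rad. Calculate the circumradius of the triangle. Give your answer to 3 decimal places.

The third angle is ∠R = π − ∠Q − ∠P = 1.032 rad.
Law of sines: QP = PR·sin R/sin Q ≈ 561.81.
Law of sines: RQ = PR·sin P/sin Q ≈ 385.71.
Circumradius = PR/(2 sin Q) ≈ 327.35.

327.348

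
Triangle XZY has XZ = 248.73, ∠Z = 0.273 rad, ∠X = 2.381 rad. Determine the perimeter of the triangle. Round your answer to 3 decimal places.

The third angle is ∠Y = π − ∠X − ∠Z = 0.488 rad.
Law of sines: ZY = XZ·sin X/sin Y ≈ 365.98.
Law of sines: YX = XZ·sin Z/sin Y ≈ 143.14.
Semiperimeter s = (365.98+143.14+248.73)/2 = 378.93.
Perimeter = 365.98 + 143.14 + 248.73 = 757.85.

perimeter ≈ 757.855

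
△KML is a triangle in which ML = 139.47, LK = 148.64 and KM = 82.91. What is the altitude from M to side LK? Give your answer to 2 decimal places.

76.48

Semiperimeter s = (139.47 + 148.64 + 82.91)/2 = 185.51.
Heron's formula: area = √(185.51·46.04·36.87·102.6) ≈ 5684.1.
The altitude from M has length 2·area/LK ≈ 76.481.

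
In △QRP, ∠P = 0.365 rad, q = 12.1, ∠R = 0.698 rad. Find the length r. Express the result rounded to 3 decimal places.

The third angle is ∠Q = π − ∠R − ∠P = 2.079 rad.
Law of sines: r = q·sin R/sin Q ≈ 8.8995.

8.899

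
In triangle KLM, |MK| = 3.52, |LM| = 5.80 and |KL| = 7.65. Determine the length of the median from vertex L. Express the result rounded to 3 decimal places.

m_L ≈ 6.556

Median from L: ½√(2·|KL|² + 2·|LM|² − |MK|²) ≈ 6.5562.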